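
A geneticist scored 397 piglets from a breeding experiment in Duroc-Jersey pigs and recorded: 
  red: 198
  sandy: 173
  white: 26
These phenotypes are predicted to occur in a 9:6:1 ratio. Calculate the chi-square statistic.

6.835

Under the 9:6:1 hypothesis (Σ ratio = 16, N = 397):
  red: 397 × 9/16 = 223.3125
  sandy: 397 × 6/16 = 148.875
  white: 397 × 1/16 = 24.8125
χ² = Σ (O − E)² / E
  red: (198 − 223.3125)² / 223.3125 = 2.8692
  sandy: (173 − 148.875)² / 148.875 = 3.9094
  white: (26 − 24.8125)² / 24.8125 = 0.0568
χ² = 2.8692 + 3.9094 + 0.0568 = 6.8354 ≈ 6.835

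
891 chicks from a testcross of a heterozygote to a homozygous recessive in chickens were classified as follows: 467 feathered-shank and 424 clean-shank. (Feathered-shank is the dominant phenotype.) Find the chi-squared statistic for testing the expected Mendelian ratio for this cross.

A testcross of a heterozygote (Aa × aa) gives a 1:1 phenotypic ratio.
Total ratio parts = 2. Expected numbers out of 891:
  feathered-shank: 891 × 1/2 = 445.5
  clean-shank: 891 × 1/2 = 445.5
χ² = Σ (O − E)² / E
  feathered-shank: (467 − 445.5)² / 445.5 = 1.0376
  clean-shank: (424 − 445.5)² / 445.5 = 1.0376
χ² = 1.0376 + 1.0376 = 2.0752 ≈ 2.075

2.075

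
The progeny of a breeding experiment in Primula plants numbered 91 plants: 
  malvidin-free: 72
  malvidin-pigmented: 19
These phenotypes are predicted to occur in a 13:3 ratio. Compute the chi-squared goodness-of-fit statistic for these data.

0.271

Expected counts for N = 91 under a 13:3 ratio (total parts = 16):
  malvidin-free: 91 × 13/16 = 73.9375
  malvidin-pigmented: 91 × 3/16 = 17.0625
χ² = Σ (O − E)² / E
  malvidin-free: (72 − 73.9375)² / 73.9375 = 0.0508
  malvidin-pigmented: (19 − 17.0625)² / 17.0625 = 0.2200
χ² = 0.0508 + 0.2200 = 0.2708 ≈ 0.271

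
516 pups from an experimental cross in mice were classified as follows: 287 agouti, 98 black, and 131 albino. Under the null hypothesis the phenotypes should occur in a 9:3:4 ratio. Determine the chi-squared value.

Under the 9:3:4 hypothesis (Σ ratio = 16, N = 516):
  agouti: 516 × 9/16 = 290.25
  black: 516 × 3/16 = 96.75
  albino: 516 × 4/16 = 129
χ² = Σ (O − E)² / E
  agouti: (287 − 290.25)² / 290.25 = 0.0364
  black: (98 − 96.75)² / 96.75 = 0.0161
  albino: (131 − 129)² / 129 = 0.0310
χ² = 0.0364 + 0.0161 + 0.0310 = 0.0835 ≈ 0.084

0.084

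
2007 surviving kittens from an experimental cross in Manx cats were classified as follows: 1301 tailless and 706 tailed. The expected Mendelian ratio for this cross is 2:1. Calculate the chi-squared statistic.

The 2:1 ratio has 3 parts, so with N = 2007 the expected counts are:
  tailless: 2007 × 2/3 = 1338
  tailed: 2007 × 1/3 = 669
χ² = Σ (O − E)² / E
  tailless: (1301 − 1338)² / 1338 = 1.0232
  tailed: (706 − 669)² / 669 = 2.0463
χ² = 1.0232 + 2.0463 = 3.0695 ≈ 3.070

3.070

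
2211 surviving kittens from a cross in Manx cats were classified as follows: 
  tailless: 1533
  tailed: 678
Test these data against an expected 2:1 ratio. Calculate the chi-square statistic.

Total ratio parts = 3. Expected numbers out of 2211:
  tailless: 2211 × 2/3 = 1474
  tailed: 2211 × 1/3 = 737
χ² = Σ (O − E)² / E
  tailless: (1533 − 1474)² / 1474 = 2.3616
  tailed: (678 − 737)² / 737 = 4.7232
χ² = 2.3616 + 4.7232 = 7.0848 ≈ 7.085

7.085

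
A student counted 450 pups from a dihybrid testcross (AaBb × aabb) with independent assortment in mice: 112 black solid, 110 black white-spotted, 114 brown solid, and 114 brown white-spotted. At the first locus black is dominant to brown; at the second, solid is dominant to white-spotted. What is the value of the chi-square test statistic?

0.098

A dihybrid testcross with independent assortment gives a 1:1:1:1 ratio.
Total ratio parts = 4. Expected numbers out of 450:
  black solid: 450 × 1/4 = 112.5
  black white-spotted: 450 × 1/4 = 112.5
  brown solid: 450 × 1/4 = 112.5
  brown white-spotted: 450 × 1/4 = 112.5
χ² = Σ (O − E)² / E
  black solid: (112 − 112.5)² / 112.5 = 0.0022
  black white-spotted: (110 − 112.5)² / 112.5 = 0.0556
  brown solid: (114 − 112.5)² / 112.5 = 0.0200
  brown white-spotted: (114 − 112.5)² / 112.5 = 0.0200
χ² = 0.0022 + 0.0556 + 0.0200 + 0.0200 = 0.0978 ≈ 0.098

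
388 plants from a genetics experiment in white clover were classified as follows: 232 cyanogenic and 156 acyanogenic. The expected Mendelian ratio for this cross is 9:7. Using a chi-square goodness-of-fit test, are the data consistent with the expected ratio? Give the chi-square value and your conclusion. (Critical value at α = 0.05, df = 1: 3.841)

1.980; consistent

Under the 9:7 hypothesis (Σ ratio = 16, N = 388):
  cyanogenic: 388 × 9/16 = 218.25
  acyanogenic: 388 × 7/16 = 169.75
χ² = Σ (O − E)² / E
  cyanogenic: (232 − 218.25)² / 218.25 = 0.8663
  acyanogenic: (156 − 169.75)² / 169.75 = 1.1138
χ² = 0.8663 + 1.1138 = 1.9801 ≈ 1.980
Degrees of freedom = 2 − 1 = 1; critical value at α = 0.05 is 3.841.
Since 1.980 < 3.841, we fail to reject the null hypothesis — the data are consistent with the 9:7 ratio.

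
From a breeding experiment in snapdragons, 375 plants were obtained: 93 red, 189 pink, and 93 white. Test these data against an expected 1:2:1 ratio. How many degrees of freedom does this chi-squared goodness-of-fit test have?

A goodness-of-fit test with 3 phenotype classes has df = 3 − 1 = 2.

2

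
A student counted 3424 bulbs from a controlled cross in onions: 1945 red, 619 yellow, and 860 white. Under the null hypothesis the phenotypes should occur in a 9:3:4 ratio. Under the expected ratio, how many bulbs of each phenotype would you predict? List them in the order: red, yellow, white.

1926, 642, 856

Under the 9:3:4 hypothesis (Σ ratio = 16, N = 3424):
  red: 3424 × 9/16 = 1926
  yellow: 3424 × 3/16 = 642
  white: 3424 × 4/16 = 856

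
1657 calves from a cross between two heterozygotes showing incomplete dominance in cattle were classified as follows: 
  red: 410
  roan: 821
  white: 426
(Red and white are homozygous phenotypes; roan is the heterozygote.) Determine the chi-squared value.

0.445

With incomplete dominance, a heterozygote × heterozygote cross gives a 1:2:1 phenotypic ratio.
Expected counts for N = 1657 under a 1:2:1 ratio (total parts = 4):
  red: 1657 × 1/4 = 414.25
  roan: 1657 × 2/4 = 828.5
  white: 1657 × 1/4 = 414.25
χ² = Σ (O − E)² / E
  red: (410 − 414.25)² / 414.25 = 0.0436
  roan: (821 − 828.5)² / 828.5 = 0.0679
  white: (426 − 414.25)² / 414.25 = 0.3333
χ² = 0.0436 + 0.0679 + 0.3333 = 0.4448 ≈ 0.445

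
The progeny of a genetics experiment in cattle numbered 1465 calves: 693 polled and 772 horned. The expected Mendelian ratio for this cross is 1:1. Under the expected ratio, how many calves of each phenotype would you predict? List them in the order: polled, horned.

Expected counts for N = 1465 under a 1:1 ratio (total parts = 2):
  polled: 1465 × 1/2 = 732.5
  horned: 1465 × 1/2 = 732.5

732.5, 732.5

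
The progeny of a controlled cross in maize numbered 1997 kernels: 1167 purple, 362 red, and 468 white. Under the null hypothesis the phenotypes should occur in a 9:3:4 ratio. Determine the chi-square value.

4.068

Under the 9:3:4 hypothesis (Σ ratio = 16, N = 1997):
  purple: 1997 × 9/16 = 1123.3125
  red: 1997 × 3/16 = 374.4375
  white: 1997 × 4/16 = 499.25
χ² = Σ (O − E)² / E
  purple: (1167 − 1123.3125)² / 1123.3125 = 1.6991
  red: (362 − 374.4375)² / 374.4375 = 0.4131
  white: (468 − 499.25)² / 499.25 = 1.9561
χ² = 1.6991 + 0.4131 + 1.9561 = 4.0683 ≈ 4.068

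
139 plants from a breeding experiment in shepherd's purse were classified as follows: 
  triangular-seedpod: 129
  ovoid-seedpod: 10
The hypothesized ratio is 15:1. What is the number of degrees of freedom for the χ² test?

1

A goodness-of-fit test with 2 phenotype classes has df = 2 − 1 = 1.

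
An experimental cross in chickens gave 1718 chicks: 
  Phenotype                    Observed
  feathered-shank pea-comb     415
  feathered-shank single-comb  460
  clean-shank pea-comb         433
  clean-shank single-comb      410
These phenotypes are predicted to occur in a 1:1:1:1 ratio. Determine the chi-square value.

Total ratio parts = 4. Expected numbers out of 1718:
  feathered-shank pea-comb: 1718 × 1/4 = 429.5
  feathered-shank single-comb: 1718 × 1/4 = 429.5
  clean-shank pea-comb: 1718 × 1/4 = 429.5
  clean-shank single-comb: 1718 × 1/4 = 429.5
χ² = Σ (O − E)² / E
  feathered-shank pea-comb: (415 − 429.5)² / 429.5 = 0.4895
  feathered-shank single-comb: (460 − 429.5)² / 429.5 = 2.1659
  clean-shank pea-comb: (433 − 429.5)² / 429.5 = 0.0285
  clean-shank single-comb: (410 − 429.5)² / 429.5 = 0.8853
χ² = 0.4895 + 2.1659 + 0.0285 + 0.8853 = 3.5692 ≈ 3.569

3.569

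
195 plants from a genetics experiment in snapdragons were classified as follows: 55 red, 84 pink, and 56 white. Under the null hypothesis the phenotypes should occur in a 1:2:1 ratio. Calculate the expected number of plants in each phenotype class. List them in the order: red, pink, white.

Under the 1:2:1 hypothesis (Σ ratio = 4, N = 195):
  red: 195 × 1/4 = 48.75
  pink: 195 × 2/4 = 97.5
  white: 195 × 1/4 = 48.75

48.75, 97.5, 48.75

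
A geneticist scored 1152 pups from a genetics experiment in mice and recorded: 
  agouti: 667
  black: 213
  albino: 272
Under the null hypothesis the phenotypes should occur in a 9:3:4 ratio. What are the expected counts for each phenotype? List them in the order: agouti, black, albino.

Expected counts for N = 1152 under a 9:3:4 ratio (total parts = 16):
  agouti: 1152 × 9/16 = 648
  black: 1152 × 3/16 = 216
  albino: 1152 × 4/16 = 288

648, 216, 288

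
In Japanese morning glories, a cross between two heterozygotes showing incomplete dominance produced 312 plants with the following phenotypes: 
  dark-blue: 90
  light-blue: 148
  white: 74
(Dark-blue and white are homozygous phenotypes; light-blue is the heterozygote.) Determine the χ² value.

2.462

With incomplete dominance, a heterozygote × heterozygote cross gives a 1:2:1 phenotypic ratio.
Total ratio parts = 4. Expected numbers out of 312:
  dark-blue: 312 × 1/4 = 78
  light-blue: 312 × 2/4 = 156
  white: 312 × 1/4 = 78
χ² = Σ (O − E)² / E
  dark-blue: (90 − 78)² / 78 = 1.8462
  light-blue: (148 − 156)² / 156 = 0.4103
  white: (74 − 78)² / 78 = 0.2051
χ² = 1.8462 + 0.4103 + 0.2051 = 2.4616 ≈ 2.462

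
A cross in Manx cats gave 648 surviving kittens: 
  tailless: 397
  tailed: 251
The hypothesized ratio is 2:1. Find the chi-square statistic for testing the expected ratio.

8.507

Under the 2:1 hypothesis (Σ ratio = 3, N = 648):
  tailless: 648 × 2/3 = 432
  tailed: 648 × 1/3 = 216
χ² = Σ (O − E)² / E
  tailless: (397 − 432)² / 432 = 2.8356
  tailed: (251 − 216)² / 216 = 5.6713
χ² = 2.8356 + 5.6713 = 8.5069 ≈ 8.507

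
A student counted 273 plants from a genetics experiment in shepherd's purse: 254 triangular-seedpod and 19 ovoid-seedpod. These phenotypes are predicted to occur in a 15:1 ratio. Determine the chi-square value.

Under the 15:1 hypothesis (Σ ratio = 16, N = 273):
  triangular-seedpod: 273 × 15/16 = 255.9375
  ovoid-seedpod: 273 × 1/16 = 17.0625
χ² = Σ (O − E)² / E
  triangular-seedpod: (254 − 255.9375)² / 255.9375 = 0.0147
  ovoid-seedpod: (19 − 17.0625)² / 17.0625 = 0.2200
χ² = 0.0147 + 0.2200 = 0.2347 ≈ 0.235

0.235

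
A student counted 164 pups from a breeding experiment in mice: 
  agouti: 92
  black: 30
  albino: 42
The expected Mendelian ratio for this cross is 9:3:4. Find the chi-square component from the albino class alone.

0.024

Expected counts for N = 164 under a 9:3:4 ratio (total parts = 16):
  agouti: 164 × 9/16 = 92.25
  black: 164 × 3/16 = 30.75
  albino: 164 × 4/16 = 41
Contribution of albino: (42 − 41)² / 41 = 0.0244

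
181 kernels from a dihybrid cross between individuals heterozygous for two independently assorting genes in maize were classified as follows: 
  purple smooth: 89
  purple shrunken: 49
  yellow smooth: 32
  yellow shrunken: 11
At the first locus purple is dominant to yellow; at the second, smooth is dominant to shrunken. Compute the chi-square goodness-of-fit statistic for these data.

A dihybrid F₂ with independent assortment and complete dominance at both loci gives a 9:3:3:1 phenotypic ratio.
Under the 9:3:3:1 hypothesis (Σ ratio = 16, N = 181):
  purple smooth: 181 × 9/16 = 101.8125
  purple shrunken: 181 × 3/16 = 33.9375
  yellow smooth: 181 × 3/16 = 33.9375
  yellow shrunken: 181 × 1/16 = 11.3125
χ² = Σ (O − E)² / E
  purple smooth: (89 − 101.8125)² / 101.8125 = 1.6124
  purple shrunken: (49 − 33.9375)² / 33.9375 = 6.6852
  yellow smooth: (32 − 33.9375)² / 33.9375 = 0.1106
  yellow shrunken: (11 − 11.3125)² / 11.3125 = 0.0086
χ² = 1.6124 + 6.6852 + 0.1106 + 0.0086 = 8.4168 ≈ 8.417

8.417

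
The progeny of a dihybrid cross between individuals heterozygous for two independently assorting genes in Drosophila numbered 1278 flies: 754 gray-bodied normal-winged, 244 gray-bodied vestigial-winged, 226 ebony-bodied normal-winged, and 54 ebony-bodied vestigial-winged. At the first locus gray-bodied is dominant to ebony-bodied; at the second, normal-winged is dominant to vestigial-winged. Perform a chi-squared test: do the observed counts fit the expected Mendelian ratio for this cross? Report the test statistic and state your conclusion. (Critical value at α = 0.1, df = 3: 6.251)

10.953; not consistent

A dihybrid F₂ with independent assortment and complete dominance at both loci gives a 9:3:3:1 phenotypic ratio.
The 9:3:3:1 ratio has 16 parts, so with N = 1278 the expected counts are:
  gray-bodied normal-winged: 1278 × 9/16 = 718.875
  gray-bodied vestigial-winged: 1278 × 3/16 = 239.625
  ebony-bodied normal-winged: 1278 × 3/16 = 239.625
  ebony-bodied vestigial-winged: 1278 × 1/16 = 79.875
χ² = Σ (O − E)² / E
  gray-bodied normal-winged: (754 − 718.875)² / 718.875 = 1.7162
  gray-bodied vestigial-winged: (244 − 239.625)² / 239.625 = 0.0799
  ebony-bodied normal-winged: (226 − 239.625)² / 239.625 = 0.7747
  ebony-bodied vestigial-winged: (54 − 79.875)² / 79.875 = 8.3820
χ² = 1.7162 + 0.0799 + 0.7747 + 8.3820 = 10.9528 ≈ 10.953
Degrees of freedom = 4 − 1 = 3; critical value at α = 0.1 is 6.251.
Since 10.953 > 6.251, we reject the null hypothesis — the data do not fit the 9:3:3:1 ratio.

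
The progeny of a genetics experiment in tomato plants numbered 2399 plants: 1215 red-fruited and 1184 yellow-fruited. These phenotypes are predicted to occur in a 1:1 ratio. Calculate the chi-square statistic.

0.401

Expected counts for N = 2399 under a 1:1 ratio (total parts = 2):
  red-fruited: 2399 × 1/2 = 1199.5
  yellow-fruited: 2399 × 1/2 = 1199.5
χ² = Σ (O − E)² / E
  red-fruited: (1215 − 1199.5)² / 1199.5 = 0.2003
  yellow-fruited: (1184 − 1199.5)² / 1199.5 = 0.2003
χ² = 0.2003 + 0.2003 = 0.4006 ≈ 0.401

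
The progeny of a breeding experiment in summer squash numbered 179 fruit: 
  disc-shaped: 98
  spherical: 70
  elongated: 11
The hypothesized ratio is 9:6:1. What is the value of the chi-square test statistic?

0.198

Total ratio parts = 16. Expected numbers out of 179:
  disc-shaped: 179 × 9/16 = 100.6875
  spherical: 179 × 6/16 = 67.125
  elongated: 179 × 1/16 = 11.1875
χ² = Σ (O − E)² / E
  disc-shaped: (98 − 100.6875)² / 100.6875 = 0.0717
  spherical: (70 − 67.125)² / 67.125 = 0.1231
  elongated: (11 − 11.1875)² / 11.1875 = 0.0031
χ² = 0.0717 + 0.1231 + 0.0031 = 0.1979 ≈ 0.198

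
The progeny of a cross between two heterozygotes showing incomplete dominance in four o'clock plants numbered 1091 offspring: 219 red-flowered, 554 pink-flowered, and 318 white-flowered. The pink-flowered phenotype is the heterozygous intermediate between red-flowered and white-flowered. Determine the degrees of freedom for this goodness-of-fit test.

With incomplete dominance, a heterozygote × heterozygote cross gives a 1:2:1 phenotypic ratio.
A goodness-of-fit test with 3 phenotype classes has df = 3 − 1 = 2.

2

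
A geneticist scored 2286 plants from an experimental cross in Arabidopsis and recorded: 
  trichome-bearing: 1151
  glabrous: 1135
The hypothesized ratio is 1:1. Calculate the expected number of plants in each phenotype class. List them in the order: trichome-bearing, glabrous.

1143, 1143

The 1:1 ratio has 2 parts, so with N = 2286 the expected counts are:
  trichome-bearing: 2286 × 1/2 = 1143
  glabrous: 2286 × 1/2 = 1143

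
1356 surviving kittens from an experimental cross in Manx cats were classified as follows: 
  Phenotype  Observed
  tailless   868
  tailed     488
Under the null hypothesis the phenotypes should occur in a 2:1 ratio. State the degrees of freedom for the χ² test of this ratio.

A goodness-of-fit test with 2 phenotype classes has df = 2 − 1 = 1.

1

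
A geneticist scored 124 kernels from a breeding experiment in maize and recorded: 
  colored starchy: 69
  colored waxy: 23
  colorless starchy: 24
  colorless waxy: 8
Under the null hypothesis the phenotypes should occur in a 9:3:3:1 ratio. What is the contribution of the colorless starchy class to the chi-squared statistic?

0.024

Expected counts for N = 124 under a 9:3:3:1 ratio (total parts = 16):
  colored starchy: 124 × 9/16 = 69.75
  colored waxy: 124 × 3/16 = 23.25
  colorless starchy: 124 × 3/16 = 23.25
  colorless waxy: 124 × 1/16 = 7.75
Contribution of colorless starchy: (24 − 23.25)² / 23.25 = 0.0242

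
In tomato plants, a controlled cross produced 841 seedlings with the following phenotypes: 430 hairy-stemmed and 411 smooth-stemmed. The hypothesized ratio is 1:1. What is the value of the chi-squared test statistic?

0.429

Total ratio parts = 2. Expected numbers out of 841:
  hairy-stemmed: 841 × 1/2 = 420.5
  smooth-stemmed: 841 × 1/2 = 420.5
χ² = Σ (O − E)² / E
  hairy-stemmed: (430 − 420.5)² / 420.5 = 0.2146
  smooth-stemmed: (411 − 420.5)² / 420.5 = 0.2146
χ² = 0.2146 + 0.2146 = 0.4292 ≈ 0.429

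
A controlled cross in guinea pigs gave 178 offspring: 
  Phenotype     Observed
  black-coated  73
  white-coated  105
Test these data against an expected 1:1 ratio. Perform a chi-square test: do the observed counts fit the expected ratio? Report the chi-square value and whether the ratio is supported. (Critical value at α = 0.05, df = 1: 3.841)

5.753; not consistent

Total ratio parts = 2. Expected numbers out of 178:
  black-coated: 178 × 1/2 = 89
  white-coated: 178 × 1/2 = 89
χ² = Σ (O − E)² / E
  black-coated: (73 − 89)² / 89 = 2.8764
  white-coated: (105 − 89)² / 89 = 2.8764
χ² = 2.8764 + 2.8764 = 5.7528 ≈ 5.753
Degrees of freedom = 2 − 1 = 1; critical value at α = 0.05 is 3.841.
Since 5.753 > 3.841, we reject the null hypothesis — the data do not fit the 1:1 ratio.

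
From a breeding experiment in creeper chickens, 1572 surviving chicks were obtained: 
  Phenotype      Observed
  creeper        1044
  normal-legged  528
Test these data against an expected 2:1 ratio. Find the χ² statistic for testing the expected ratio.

Expected counts for N = 1572 under a 2:1 ratio (total parts = 3):
  creeper: 1572 × 2/3 = 1048
  normal-legged: 1572 × 1/3 = 524
χ² = Σ (O − E)² / E
  creeper: (1044 − 1048)² / 1048 = 0.0153
  normal-legged: (528 − 524)² / 524 = 0.0305
χ² = 0.0153 + 0.0305 = 0.0458 ≈ 0.046

0.046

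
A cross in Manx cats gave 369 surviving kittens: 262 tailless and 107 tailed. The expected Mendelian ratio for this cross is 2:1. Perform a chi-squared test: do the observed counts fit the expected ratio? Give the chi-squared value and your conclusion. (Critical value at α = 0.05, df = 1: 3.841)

Total ratio parts = 3. Expected numbers out of 369:
  tailless: 369 × 2/3 = 246
  tailed: 369 × 1/3 = 123
χ² = Σ (O − E)² / E
  tailless: (262 − 246)² / 246 = 1.0407
  tailed: (107 − 123)² / 123 = 2.0813
χ² = 1.0407 + 2.0813 = 3.122
Degrees of freedom = 2 − 1 = 1; critical value at α = 0.05 is 3.841.
Since 3.122 < 3.841, we fail to reject the null hypothesis — the data are consistent with the 2:1 ratio.

3.122; consistent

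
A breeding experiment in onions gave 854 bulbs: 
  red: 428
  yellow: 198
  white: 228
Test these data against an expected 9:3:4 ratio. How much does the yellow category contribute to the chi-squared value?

Expected counts for N = 854 under a 9:3:4 ratio (total parts = 16):
  red: 854 × 9/16 = 480.375
  yellow: 854 × 3/16 = 160.125
  white: 854 × 4/16 = 213.5
Contribution of yellow: (198 − 160.125)² / 160.125 = 8.9587

8.959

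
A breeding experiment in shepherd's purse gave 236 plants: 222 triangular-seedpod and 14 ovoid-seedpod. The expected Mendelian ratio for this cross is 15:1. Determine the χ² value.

Under the 15:1 hypothesis (Σ ratio = 16, N = 236):
  triangular-seedpod: 236 × 15/16 = 221.25
  ovoid-seedpod: 236 × 1/16 = 14.75
χ² = Σ (O − E)² / E
  triangular-seedpod: (222 − 221.25)² / 221.25 = 0.0025
  ovoid-seedpod: (14 − 14.75)² / 14.75 = 0.0381
χ² = 0.0025 + 0.0381 = 0.0406 ≈ 0.041

0.041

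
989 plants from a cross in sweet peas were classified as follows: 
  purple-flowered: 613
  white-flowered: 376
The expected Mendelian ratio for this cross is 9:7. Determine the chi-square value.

Under the 9:7 hypothesis (Σ ratio = 16, N = 989):
  purple-flowered: 989 × 9/16 = 556.3125
  white-flowered: 989 × 7/16 = 432.6875
χ² = Σ (O − E)² / E
  purple-flowered: (613 − 556.3125)² / 556.3125 = 5.7764
  white-flowered: (376 − 432.6875)² / 432.6875 = 7.4268
χ² = 5.7764 + 7.4268 = 13.2032 ≈ 13.203

13.203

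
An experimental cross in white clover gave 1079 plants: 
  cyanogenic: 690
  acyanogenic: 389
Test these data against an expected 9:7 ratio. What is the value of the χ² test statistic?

The 9:7 ratio has 16 parts, so with N = 1079 the expected counts are:
  cyanogenic: 1079 × 9/16 = 606.9375
  acyanogenic: 1079 × 7/16 = 472.0625
χ² = Σ (O − E)² / E
  cyanogenic: (690 − 606.9375)² / 606.9375 = 11.3675
  acyanogenic: (389 − 472.0625)² / 472.0625 = 14.6154
χ² = 11.3675 + 14.6154 = 25.9829 ≈ 25.983

25.983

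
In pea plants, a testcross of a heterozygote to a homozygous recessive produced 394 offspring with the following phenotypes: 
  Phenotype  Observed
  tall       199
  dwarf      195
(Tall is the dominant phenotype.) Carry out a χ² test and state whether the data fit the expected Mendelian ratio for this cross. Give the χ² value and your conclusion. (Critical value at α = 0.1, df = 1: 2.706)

0.041; consistent

A testcross of a heterozygote (Aa × aa) gives a 1:1 phenotypic ratio.
Expected counts for N = 394 under a 1:1 ratio (total parts = 2):
  tall: 394 × 1/2 = 197
  dwarf: 394 × 1/2 = 197
χ² = Σ (O − E)² / E
  tall: (199 − 197)² / 197 = 0.0203
  dwarf: (195 − 197)² / 197 = 0.0203
χ² = 0.0203 + 0.0203 = 0.0406 ≈ 0.041
Degrees of freedom = 2 − 1 = 1; critical value at α = 0.1 is 2.706.
Since 0.041 < 2.706, we fail to reject the null hypothesis — the data are consistent with the 1:1 ratio.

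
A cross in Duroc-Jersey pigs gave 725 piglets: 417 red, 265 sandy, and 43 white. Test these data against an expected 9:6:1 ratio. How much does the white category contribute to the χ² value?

0.118

Expected counts for N = 725 under a 9:6:1 ratio (total parts = 16):
  red: 725 × 9/16 = 407.8125
  sandy: 725 × 6/16 = 271.875
  white: 725 × 1/16 = 45.3125
Contribution of white: (43 − 45.3125)² / 45.3125 = 0.1180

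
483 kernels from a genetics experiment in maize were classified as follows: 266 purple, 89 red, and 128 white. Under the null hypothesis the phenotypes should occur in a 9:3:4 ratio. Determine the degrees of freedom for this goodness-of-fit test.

2

A goodness-of-fit test with 3 phenotype classes has df = 3 − 1 = 2.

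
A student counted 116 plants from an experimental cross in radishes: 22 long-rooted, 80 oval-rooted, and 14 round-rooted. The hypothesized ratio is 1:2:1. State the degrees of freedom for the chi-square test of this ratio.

2

A goodness-of-fit test with 3 phenotype classes has df = 3 − 1 = 2.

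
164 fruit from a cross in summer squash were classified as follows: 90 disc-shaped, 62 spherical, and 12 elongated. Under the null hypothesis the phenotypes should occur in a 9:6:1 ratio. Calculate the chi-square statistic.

0.358

Total ratio parts = 16. Expected numbers out of 164:
  disc-shaped: 164 × 9/16 = 92.25
  spherical: 164 × 6/16 = 61.5
  elongated: 164 × 1/16 = 10.25
χ² = Σ (O − E)² / E
  disc-shaped: (90 − 92.25)² / 92.25 = 0.0549
  spherical: (62 − 61.5)² / 61.5 = 0.0041
  elongated: (12 − 10.25)² / 10.25 = 0.2988
χ² = 0.0549 + 0.0041 + 0.2988 = 0.3578 ≈ 0.358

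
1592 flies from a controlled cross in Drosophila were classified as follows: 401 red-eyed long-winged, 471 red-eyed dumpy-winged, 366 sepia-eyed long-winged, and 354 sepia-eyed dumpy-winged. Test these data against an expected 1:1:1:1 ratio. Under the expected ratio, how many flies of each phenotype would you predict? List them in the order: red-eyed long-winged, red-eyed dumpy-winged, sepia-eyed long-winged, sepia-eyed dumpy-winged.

398, 398, 398, 398

Under the 1:1:1:1 hypothesis (Σ ratio = 4, N = 1592):
  red-eyed long-winged: 1592 × 1/4 = 398
  red-eyed dumpy-winged: 1592 × 1/4 = 398
  sepia-eyed long-winged: 1592 × 1/4 = 398
  sepia-eyed dumpy-winged: 1592 × 1/4 = 398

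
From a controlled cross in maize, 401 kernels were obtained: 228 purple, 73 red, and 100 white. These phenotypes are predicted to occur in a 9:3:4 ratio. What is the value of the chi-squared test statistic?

Total ratio parts = 16. Expected numbers out of 401:
  purple: 401 × 9/16 = 225.5625
  red: 401 × 3/16 = 75.1875
  white: 401 × 4/16 = 100.25
χ² = Σ (O − E)² / E
  purple: (228 − 225.5625)² / 225.5625 = 0.0263
  red: (73 − 75.1875)² / 75.1875 = 0.0636
  white: (100 − 100.25)² / 100.25 = 0.0006
χ² = 0.0263 + 0.0636 + 0.0006 = 0.0905 ≈ 0.091

0.091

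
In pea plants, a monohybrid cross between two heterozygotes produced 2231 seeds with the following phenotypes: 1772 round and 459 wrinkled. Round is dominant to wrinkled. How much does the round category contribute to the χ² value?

For a monohybrid cross between heterozygotes with complete dominance, the expected phenotypic ratio is 3:1.
Total ratio parts = 4. Expected numbers out of 2231:
  round: 2231 × 3/4 = 1673.25
  wrinkled: 2231 × 1/4 = 557.75
Contribution of round: (1772 − 1673.25)² / 1673.25 = 5.8279

5.828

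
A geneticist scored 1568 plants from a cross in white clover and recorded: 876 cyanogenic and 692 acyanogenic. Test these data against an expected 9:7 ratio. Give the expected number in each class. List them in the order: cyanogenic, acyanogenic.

The 9:7 ratio has 16 parts, so with N = 1568 the expected counts are:
  cyanogenic: 1568 × 9/16 = 882
  acyanogenic: 1568 × 7/16 = 686

882, 686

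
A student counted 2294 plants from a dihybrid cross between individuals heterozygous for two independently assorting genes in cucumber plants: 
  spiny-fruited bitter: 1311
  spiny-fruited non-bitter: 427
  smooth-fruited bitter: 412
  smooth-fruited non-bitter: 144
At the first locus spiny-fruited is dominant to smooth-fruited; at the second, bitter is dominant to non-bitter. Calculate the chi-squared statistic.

A dihybrid F₂ with independent assortment and complete dominance at both loci gives a 9:3:3:1 phenotypic ratio.
The 9:3:3:1 ratio has 16 parts, so with N = 2294 the expected counts are:
  spiny-fruited bitter: 2294 × 9/16 = 1290.375
  spiny-fruited non-bitter: 2294 × 3/16 = 430.125
  smooth-fruited bitter: 2294 × 3/16 = 430.125
  smooth-fruited non-bitter: 2294 × 1/16 = 143.375
χ² = Σ (O − E)² / E
  spiny-fruited bitter: (1311 − 1290.375)² / 1290.375 = 0.3297
  spiny-fruited non-bitter: (427 − 430.125)² / 430.125 = 0.0227
  smooth-fruited bitter: (412 − 430.125)² / 430.125 = 0.7638
  smooth-fruited non-bitter: (144 − 143.375)² / 143.375 = 0.0027
χ² = 0.3297 + 0.0227 + 0.7638 + 0.0027 = 1.1189 ≈ 1.119

1.119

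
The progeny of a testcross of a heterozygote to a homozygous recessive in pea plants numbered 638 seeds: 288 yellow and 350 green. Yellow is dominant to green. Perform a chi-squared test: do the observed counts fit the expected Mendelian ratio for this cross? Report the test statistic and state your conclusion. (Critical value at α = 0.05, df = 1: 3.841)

A testcross of a heterozygote (Aa × aa) gives a 1:1 phenotypic ratio.
Total ratio parts = 2. Expected numbers out of 638:
  yellow: 638 × 1/2 = 319
  green: 638 × 1/2 = 319
χ² = Σ (O − E)² / E
  yellow: (288 − 319)² / 319 = 3.0125
  green: (350 − 319)² / 319 = 3.0125
χ² = 3.0125 + 3.0125 = 6.025
Degrees of freedom = 2 − 1 = 1; critical value at α = 0.05 is 3.841.
Since 6.025 > 3.841, we reject the null hypothesis — the data do not fit the 1:1 ratio.

6.025; not consistent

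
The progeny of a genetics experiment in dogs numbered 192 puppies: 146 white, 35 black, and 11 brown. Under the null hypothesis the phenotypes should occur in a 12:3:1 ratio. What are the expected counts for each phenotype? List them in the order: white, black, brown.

144, 36, 12

Expected counts for N = 192 under a 12:3:1 ratio (total parts = 16):
  white: 192 × 12/16 = 144
  black: 192 × 3/16 = 36
  brown: 192 × 1/16 = 12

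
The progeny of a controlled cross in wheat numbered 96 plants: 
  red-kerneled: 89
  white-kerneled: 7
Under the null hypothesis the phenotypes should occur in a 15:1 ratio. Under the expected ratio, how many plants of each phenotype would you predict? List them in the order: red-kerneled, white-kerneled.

The 15:1 ratio has 16 parts, so with N = 96 the expected counts are:
  red-kerneled: 96 × 15/16 = 90
  white-kerneled: 96 × 1/16 = 6

90, 6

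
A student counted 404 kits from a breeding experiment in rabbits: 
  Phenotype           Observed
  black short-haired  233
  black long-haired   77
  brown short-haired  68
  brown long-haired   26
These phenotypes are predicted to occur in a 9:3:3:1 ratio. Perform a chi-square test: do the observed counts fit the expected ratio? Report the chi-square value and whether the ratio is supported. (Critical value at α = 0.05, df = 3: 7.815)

0.981; consistent

Total ratio parts = 16. Expected numbers out of 404:
  black short-haired: 404 × 9/16 = 227.25
  black long-haired: 404 × 3/16 = 75.75
  brown short-haired: 404 × 3/16 = 75.75
  brown long-haired: 404 × 1/16 = 25.25
χ² = Σ (O − E)² / E
  black short-haired: (233 − 227.25)² / 227.25 = 0.1455
  black long-haired: (77 − 75.75)² / 75.75 = 0.0206
  brown short-haired: (68 − 75.75)² / 75.75 = 0.7929
  brown long-haired: (26 − 25.25)² / 25.25 = 0.0223
χ² = 0.1455 + 0.0206 + 0.7929 + 0.0223 = 0.9813 ≈ 0.981
Degrees of freedom = 4 − 1 = 3; critical value at α = 0.05 is 7.815.
Since 0.981 < 7.815, we fail to reject the null hypothesis — the data are consistent with the 9:3:3:1 ratio.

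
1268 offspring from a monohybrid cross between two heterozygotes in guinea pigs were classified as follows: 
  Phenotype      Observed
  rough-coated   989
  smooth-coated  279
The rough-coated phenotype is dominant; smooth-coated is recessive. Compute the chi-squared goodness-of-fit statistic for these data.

6.074

For a monohybrid cross between heterozygotes with complete dominance, the expected phenotypic ratio is 3:1.
The 3:1 ratio has 4 parts, so with N = 1268 the expected counts are:
  rough-coated: 1268 × 3/4 = 951
  smooth-coated: 1268 × 1/4 = 317
χ² = Σ (O − E)² / E
  rough-coated: (989 − 951)² / 951 = 1.5184
  smooth-coated: (279 − 317)² / 317 = 4.5552
χ² = 1.5184 + 4.5552 = 6.0736 ≈ 6.074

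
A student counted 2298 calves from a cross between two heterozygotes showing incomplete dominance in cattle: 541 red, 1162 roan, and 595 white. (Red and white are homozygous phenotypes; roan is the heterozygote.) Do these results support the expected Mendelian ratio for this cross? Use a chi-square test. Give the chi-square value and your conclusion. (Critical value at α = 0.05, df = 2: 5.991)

With incomplete dominance, a heterozygote × heterozygote cross gives a 1:2:1 phenotypic ratio.
Total ratio parts = 4. Expected numbers out of 2298:
  red: 2298 × 1/4 = 574.5
  roan: 2298 × 2/4 = 1149
  white: 2298 × 1/4 = 574.5
χ² = Σ (O − E)² / E
  red: (541 − 574.5)² / 574.5 = 1.9534
  roan: (1162 − 1149)² / 1149 = 0.1471
  white: (595 − 574.5)² / 574.5 = 0.7315
χ² = 1.9534 + 0.1471 + 0.7315 = 2.832
Degrees of freedom = 3 − 1 = 2; critical value at α = 0.05 is 5.991.
Since 2.832 < 5.991, we fail to reject the null hypothesis — the data are consistent with the 1:2:1 ratio.

2.832; consistent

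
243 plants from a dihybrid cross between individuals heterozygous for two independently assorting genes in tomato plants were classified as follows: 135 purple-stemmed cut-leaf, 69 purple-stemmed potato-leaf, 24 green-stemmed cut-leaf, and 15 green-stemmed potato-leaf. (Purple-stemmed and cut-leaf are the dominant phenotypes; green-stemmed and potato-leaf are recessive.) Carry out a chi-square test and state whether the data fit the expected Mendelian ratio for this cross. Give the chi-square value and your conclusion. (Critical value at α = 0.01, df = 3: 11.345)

22.284; not consistent

A dihybrid F₂ with independent assortment and complete dominance at both loci gives a 9:3:3:1 phenotypic ratio.
Under the 9:3:3:1 hypothesis (Σ ratio = 16, N = 243):
  purple-stemmed cut-leaf: 243 × 9/16 = 136.6875
  purple-stemmed potato-leaf: 243 × 3/16 = 45.5625
  green-stemmed cut-leaf: 243 × 3/16 = 45.5625
  green-stemmed potato-leaf: 243 × 1/16 = 15.1875
χ² = Σ (O − E)² / E
  purple-stemmed cut-leaf: (135 − 136.6875)² / 136.6875 = 0.0208
  purple-stemmed potato-leaf: (69 − 45.5625)² / 45.5625 = 12.0563
  green-stemmed cut-leaf: (24 − 45.5625)² / 45.5625 = 10.2045
  green-stemmed potato-leaf: (15 − 15.1875)² / 15.1875 = 0.0023
χ² = 0.0208 + 12.0563 + 10.2045 + 0.0023 = 22.2839 ≈ 22.284
Degrees of freedom = 4 − 1 = 3; critical value at α = 0.01 is 11.345.
Since 22.284 > 11.345, we reject the null hypothesis — the data do not fit the 9:3:3:1 ratio.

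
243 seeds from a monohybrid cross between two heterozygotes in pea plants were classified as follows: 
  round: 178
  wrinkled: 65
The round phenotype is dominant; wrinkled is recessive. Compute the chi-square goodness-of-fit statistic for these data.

For a monohybrid cross between heterozygotes with complete dominance, the expected phenotypic ratio is 3:1.
Expected counts for N = 243 under a 3:1 ratio (total parts = 4):
  round: 243 × 3/4 = 182.25
  wrinkled: 243 × 1/4 = 60.75
χ² = Σ (O − E)² / E
  round: (178 − 182.25)² / 182.25 = 0.0991
  wrinkled: (65 − 60.75)² / 60.75 = 0.2973
χ² = 0.0991 + 0.2973 = 0.3964 ≈ 0.396

0.396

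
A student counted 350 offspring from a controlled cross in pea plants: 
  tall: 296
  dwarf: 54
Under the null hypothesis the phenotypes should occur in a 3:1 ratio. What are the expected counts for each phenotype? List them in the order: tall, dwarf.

262.5, 87.5

Total ratio parts = 4. Expected numbers out of 350:
  tall: 350 × 3/4 = 262.5
  dwarf: 350 × 1/4 = 87.5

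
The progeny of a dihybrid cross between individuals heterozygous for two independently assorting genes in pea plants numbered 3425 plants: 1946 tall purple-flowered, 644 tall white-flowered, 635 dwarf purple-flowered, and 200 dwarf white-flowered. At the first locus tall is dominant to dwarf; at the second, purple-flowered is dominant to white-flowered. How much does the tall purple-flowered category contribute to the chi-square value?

A dihybrid F₂ with independent assortment and complete dominance at both loci gives a 9:3:3:1 phenotypic ratio.
Expected counts for N = 3425 under a 9:3:3:1 ratio (total parts = 16):
  tall purple-flowered: 3425 × 9/16 = 1926.5625
  tall white-flowered: 3425 × 3/16 = 642.1875
  dwarf purple-flowered: 3425 × 3/16 = 642.1875
  dwarf white-flowered: 3425 × 1/16 = 214.0625
Contribution of tall purple-flowered: (1946 − 1926.5625)² / 1926.5625 = 0.1961

0.196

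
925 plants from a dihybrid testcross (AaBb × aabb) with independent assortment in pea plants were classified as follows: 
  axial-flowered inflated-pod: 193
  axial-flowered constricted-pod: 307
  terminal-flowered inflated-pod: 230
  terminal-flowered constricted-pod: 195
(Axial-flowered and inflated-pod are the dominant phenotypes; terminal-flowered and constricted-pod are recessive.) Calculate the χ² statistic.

36.829

A dihybrid testcross with independent assortment gives a 1:1:1:1 ratio.
Under the 1:1:1:1 hypothesis (Σ ratio = 4, N = 925):
  axial-flowered inflated-pod: 925 × 1/4 = 231.25
  axial-flowered constricted-pod: 925 × 1/4 = 231.25
  terminal-flowered inflated-pod: 925 × 1/4 = 231.25
  terminal-flowered constricted-pod: 925 × 1/4 = 231.25
χ² = Σ (O − E)² / E
  axial-flowered inflated-pod: (193 − 231.25)² / 231.25 = 6.3268
  axial-flowered constricted-pod: (307 − 231.25)² / 231.25 = 24.8132
  terminal-flowered inflated-pod: (230 − 231.25)² / 231.25 = 0.0068
  terminal-flowered constricted-pod: (195 − 231.25)² / 231.25 = 5.6824
χ² = 6.3268 + 24.8132 + 0.0068 + 5.6824 = 36.8292 ≈ 36.829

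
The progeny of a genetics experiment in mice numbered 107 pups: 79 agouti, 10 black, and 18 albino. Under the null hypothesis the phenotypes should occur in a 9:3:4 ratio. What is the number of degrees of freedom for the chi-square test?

2

A goodness-of-fit test with 3 phenotype classes has df = 3 − 1 = 2.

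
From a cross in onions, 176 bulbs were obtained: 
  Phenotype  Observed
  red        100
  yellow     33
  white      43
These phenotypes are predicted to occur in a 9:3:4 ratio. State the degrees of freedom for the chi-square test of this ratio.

A goodness-of-fit test with 3 phenotype classes has df = 3 − 1 = 2.

2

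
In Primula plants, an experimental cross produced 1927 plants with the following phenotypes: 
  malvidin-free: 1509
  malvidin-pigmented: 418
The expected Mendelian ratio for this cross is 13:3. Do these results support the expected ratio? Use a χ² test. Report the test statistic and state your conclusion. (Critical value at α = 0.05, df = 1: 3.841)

Expected counts for N = 1927 under a 13:3 ratio (total parts = 16):
  malvidin-free: 1927 × 13/16 = 1565.6875
  malvidin-pigmented: 1927 × 3/16 = 361.3125
χ² = Σ (O − E)² / E
  malvidin-free: (1509 − 1565.6875)² / 1565.6875 = 2.0524
  malvidin-pigmented: (418 − 361.3125)² / 361.3125 = 8.8939
χ² = 2.0524 + 8.8939 = 10.9463 ≈ 10.946
Degrees of freedom = 2 − 1 = 1; critical value at α = 0.05 is 3.841.
Since 10.946 > 3.841, we reject the null hypothesis — the data do not fit the 13:3 ratio.

10.946; not consistent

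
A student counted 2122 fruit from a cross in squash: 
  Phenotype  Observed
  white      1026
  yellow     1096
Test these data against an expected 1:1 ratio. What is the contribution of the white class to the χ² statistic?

Expected counts for N = 2122 under a 1:1 ratio (total parts = 2):
  white: 2122 × 1/2 = 1061
  yellow: 2122 × 1/2 = 1061
Contribution of white: (1026 − 1061)² / 1061 = 1.1546

1.155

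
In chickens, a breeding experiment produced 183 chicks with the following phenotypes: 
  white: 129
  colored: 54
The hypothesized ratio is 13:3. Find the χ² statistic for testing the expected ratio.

13.903

Total ratio parts = 16. Expected numbers out of 183:
  white: 183 × 13/16 = 148.6875
  colored: 183 × 3/16 = 34.3125
χ² = Σ (O − E)² / E
  white: (129 − 148.6875)² / 148.6875 = 2.6068
  colored: (54 − 34.3125)² / 34.3125 = 11.2961
χ² = 2.6068 + 11.2961 = 13.9029 ≈ 13.903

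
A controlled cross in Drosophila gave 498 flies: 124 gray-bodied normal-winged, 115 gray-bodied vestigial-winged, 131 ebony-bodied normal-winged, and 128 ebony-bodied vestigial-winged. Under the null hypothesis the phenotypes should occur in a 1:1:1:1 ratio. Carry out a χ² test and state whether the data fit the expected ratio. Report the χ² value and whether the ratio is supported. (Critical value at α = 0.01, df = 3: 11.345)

The 1:1:1:1 ratio has 4 parts, so with N = 498 the expected counts are:
  gray-bodied normal-winged: 498 × 1/4 = 124.5
  gray-bodied vestigial-winged: 498 × 1/4 = 124.5
  ebony-bodied normal-winged: 498 × 1/4 = 124.5
  ebony-bodied vestigial-winged: 498 × 1/4 = 124.5
χ² = Σ (O − E)² / E
  gray-bodied normal-winged: (124 − 124.5)² / 124.5 = 0.0020
  gray-bodied vestigial-winged: (115 − 124.5)² / 124.5 = 0.7249
  ebony-bodied normal-winged: (131 − 124.5)² / 124.5 = 0.3394
  ebony-bodied vestigial-winged: (128 − 124.5)² / 124.5 = 0.0984
χ² = 0.0020 + 0.7249 + 0.3394 + 0.0984 = 1.1647 ≈ 1.165
Degrees of freedom = 4 − 1 = 3; critical value at α = 0.01 is 11.345.
Since 1.165 < 11.345, we fail to reject the null hypothesis — the data are consistent with the 1:1:1:1 ratio.

1.165; consistent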